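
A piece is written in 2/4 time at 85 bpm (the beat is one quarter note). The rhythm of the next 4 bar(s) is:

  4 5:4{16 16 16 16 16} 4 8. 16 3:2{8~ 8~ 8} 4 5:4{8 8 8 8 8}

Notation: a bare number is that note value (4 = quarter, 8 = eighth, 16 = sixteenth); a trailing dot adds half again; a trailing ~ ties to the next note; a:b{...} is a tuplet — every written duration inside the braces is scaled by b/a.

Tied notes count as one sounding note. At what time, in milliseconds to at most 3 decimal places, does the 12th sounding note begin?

note 12 onset = 6b = 4235.294ms

1. 0.0ms @ 0 + 705.882ms (1)
2. 705.882ms @ 1 + 141.176ms (1/5)
3. 847.059ms @ 6/5 + 141.176ms (1/5)
4. 988.235ms @ 7/5 + 141.176ms (1/5)
5. 1129.412ms @ 8/5 + 141.176ms (1/5)
6. 1270.588ms @ 9/5 + 141.176ms (1/5)
7. 1411.765ms @ 2 + 705.882ms (1)
8. 2117.647ms @ 3 + 529.412ms (3/4)
9. 2647.059ms @ 15/4 + 176.471ms (1/4)
10. 2823.529ms @ 4 + 705.882ms (1)
11. 3529.412ms @ 5 + 705.882ms (1)
12. 4235.294ms @ 6 + 282.353ms (2/5)
13. 4517.647ms @ 32/5 + 282.353ms (2/5)
14. 4800.0ms @ 34/5 + 282.353ms (2/5)
15. 5082.353ms @ 36/5 + 282.353ms (2/5)
16. 5364.706ms @ 38/5 + 282.353ms (2/5)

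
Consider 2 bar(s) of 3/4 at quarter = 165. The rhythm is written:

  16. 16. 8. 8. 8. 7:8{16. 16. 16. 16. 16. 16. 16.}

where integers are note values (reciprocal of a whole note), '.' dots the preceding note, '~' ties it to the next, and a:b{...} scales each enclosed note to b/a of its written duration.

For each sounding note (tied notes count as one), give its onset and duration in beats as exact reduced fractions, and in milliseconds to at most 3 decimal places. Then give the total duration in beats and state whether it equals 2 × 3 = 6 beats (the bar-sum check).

1) 0.0ms=0b +136.364ms=3/8b
2) 136.364ms=3/8b +136.364ms=3/8b
3) 272.727ms=3/4b +272.727ms=3/4b
4) 545.455ms=3/2b +272.727ms=3/4b
5) 818.182ms=9/4b +272.727ms=3/4b
6) 1090.909ms=3b +155.844ms=3/7b
7) 1246.753ms=24/7b +155.844ms=3/7b
8) 1402.597ms=27/7b +155.844ms=3/7b
9) 1558.442ms=30/7b +155.844ms=3/7b
10) 1714.286ms=33/7b +155.844ms=3/7b
11) 1870.13ms=36/7b +155.844ms=3/7b
12) 2025.974ms=39/7b +155.844ms=3/7b
Σ=6b of 6 (165bpm 3/4) — PASS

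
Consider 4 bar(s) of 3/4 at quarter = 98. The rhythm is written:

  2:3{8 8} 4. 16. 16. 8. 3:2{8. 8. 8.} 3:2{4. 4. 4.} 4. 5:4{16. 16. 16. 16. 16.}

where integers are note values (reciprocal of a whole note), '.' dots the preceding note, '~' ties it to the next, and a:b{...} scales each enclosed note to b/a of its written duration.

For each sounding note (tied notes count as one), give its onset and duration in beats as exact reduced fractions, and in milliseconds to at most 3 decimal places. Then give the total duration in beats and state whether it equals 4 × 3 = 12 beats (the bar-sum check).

1) 0.0ms=0b +459.184ms=3/4b
2) 459.184ms=3/4b +459.184ms=3/4b
3) 918.367ms=3/2b +918.367ms=3/2b
4) 1836.735ms=3b +229.592ms=3/8b
5) 2066.327ms=27/8b +229.592ms=3/8b
6) 2295.918ms=15/4b +459.184ms=3/4b
7) 2755.102ms=9/2b +306.122ms=1/2b
8) 3061.224ms=5b +306.122ms=1/2b
9) 3367.347ms=11/2b +306.122ms=1/2b
10) 3673.469ms=6b +612.245ms=1b
11) 4285.714ms=7b +612.245ms=1b
12) 4897.959ms=8b +612.245ms=1b
13) 5510.204ms=9b +918.367ms=3/2b
14) 6428.571ms=21/2b +183.673ms=3/10b
15) 6612.245ms=54/5b +183.673ms=3/10b
16) 6795.918ms=111/10b +183.673ms=3/10b
17) 6979.592ms=57/5b +183.673ms=3/10b
18) 7163.265ms=117/10b +183.673ms=3/10b
Σ=12b of 12 (98bpm 3/4) — PASS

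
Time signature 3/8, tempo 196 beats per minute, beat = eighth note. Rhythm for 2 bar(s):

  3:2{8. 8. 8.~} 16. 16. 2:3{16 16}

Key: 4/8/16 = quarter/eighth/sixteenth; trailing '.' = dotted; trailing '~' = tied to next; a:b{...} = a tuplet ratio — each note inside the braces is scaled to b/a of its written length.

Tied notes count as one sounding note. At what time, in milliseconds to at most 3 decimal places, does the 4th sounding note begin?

1. 0.0ms @ 0 + 306.122ms (1)
2. 306.122ms @ 1 + 306.122ms (1)
3. 612.245ms @ 2 + 535.714ms (7/4)
4. 1147.959ms @ 15/4 + 229.592ms (3/4)
5. 1377.551ms @ 9/2 + 229.592ms (3/4)
6. 1607.143ms @ 21/4 + 229.592ms (3/4)

note 4 onset = 15/4b = 1147.959ms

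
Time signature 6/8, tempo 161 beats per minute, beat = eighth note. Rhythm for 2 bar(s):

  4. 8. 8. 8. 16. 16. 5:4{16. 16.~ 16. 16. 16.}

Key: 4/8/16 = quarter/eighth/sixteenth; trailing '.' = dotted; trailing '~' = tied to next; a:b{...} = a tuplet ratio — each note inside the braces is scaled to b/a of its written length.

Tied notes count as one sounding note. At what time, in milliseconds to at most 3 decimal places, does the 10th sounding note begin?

1. 0.0ms @ 0 + 1118.012ms (3)
2. 1118.012ms @ 3 + 559.006ms (3/2)
3. 1677.019ms @ 9/2 + 559.006ms (3/2)
4. 2236.025ms @ 6 + 559.006ms (3/2)
5. 2795.031ms @ 15/2 + 279.503ms (3/4)
6. 3074.534ms @ 33/4 + 279.503ms (3/4)
7. 3354.037ms @ 9 + 223.602ms (3/5)
8. 3577.64ms @ 48/5 + 447.205ms (6/5)
9. 4024.845ms @ 54/5 + 223.602ms (3/5)
10. 4248.447ms @ 57/5 + 223.602ms (3/5)

note 10 onset = 57/5b = 4248.447ms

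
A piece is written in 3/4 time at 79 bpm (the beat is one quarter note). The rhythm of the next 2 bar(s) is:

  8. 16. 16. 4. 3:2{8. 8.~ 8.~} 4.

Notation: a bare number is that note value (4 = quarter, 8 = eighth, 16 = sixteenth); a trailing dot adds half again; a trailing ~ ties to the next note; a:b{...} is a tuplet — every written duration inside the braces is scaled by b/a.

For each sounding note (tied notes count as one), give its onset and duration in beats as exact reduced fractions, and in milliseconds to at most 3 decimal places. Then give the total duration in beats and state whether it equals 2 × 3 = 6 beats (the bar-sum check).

1) 0.0ms=0b +569.62ms=3/4b
2) 569.62ms=3/4b +284.81ms=3/8b
3) 854.43ms=9/8b +284.81ms=3/8b
4) 1139.241ms=3/2b +1139.241ms=3/2b
5) 2278.481ms=3b +379.747ms=1/2b
6) 2658.228ms=7/2b +1898.734ms=5/2b
Σ=6b of 6 (79bpm 3/4) — PASS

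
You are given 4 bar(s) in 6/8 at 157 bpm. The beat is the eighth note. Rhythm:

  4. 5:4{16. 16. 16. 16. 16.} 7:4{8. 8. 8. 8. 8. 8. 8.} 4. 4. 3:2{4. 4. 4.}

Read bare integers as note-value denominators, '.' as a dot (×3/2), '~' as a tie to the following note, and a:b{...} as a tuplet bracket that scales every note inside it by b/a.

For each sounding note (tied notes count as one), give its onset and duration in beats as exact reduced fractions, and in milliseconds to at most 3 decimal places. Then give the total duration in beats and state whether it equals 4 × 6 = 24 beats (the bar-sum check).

1) 0.0ms=0b +1146.497ms=3b
2) 1146.497ms=3b +229.299ms=3/5b
3) 1375.796ms=18/5b +229.299ms=3/5b
4) 1605.096ms=21/5b +229.299ms=3/5b
5) 1834.395ms=24/5b +229.299ms=3/5b
6) 2063.694ms=27/5b +229.299ms=3/5b
7) 2292.994ms=6b +327.571ms=6/7b
8) 2620.564ms=48/7b +327.571ms=6/7b
9) 2948.135ms=54/7b +327.571ms=6/7b
10) 3275.705ms=60/7b +327.571ms=6/7b
11) 3603.276ms=66/7b +327.571ms=6/7b
12) 3930.846ms=72/7b +327.571ms=6/7b
13) 4258.417ms=78/7b +327.571ms=6/7b
14) 4585.987ms=12b +1146.497ms=3b
15) 5732.484ms=15b +1146.497ms=3b
16) 6878.981ms=18b +764.331ms=2b
17) 7643.312ms=20b +764.331ms=2b
18) 8407.643ms=22b +764.331ms=2b
Σ=24b of 24 (157bpm 6/8) — PASS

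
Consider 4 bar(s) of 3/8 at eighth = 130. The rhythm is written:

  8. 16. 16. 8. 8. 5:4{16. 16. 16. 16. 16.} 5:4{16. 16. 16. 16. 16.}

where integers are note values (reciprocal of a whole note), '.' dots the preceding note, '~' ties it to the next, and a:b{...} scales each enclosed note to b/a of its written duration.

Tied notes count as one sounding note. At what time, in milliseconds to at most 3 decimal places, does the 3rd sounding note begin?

1. 0.0ms @ 0 + 692.308ms (3/2)
2. 692.308ms @ 3/2 + 346.154ms (3/4)
3. 1038.462ms @ 9/4 + 346.154ms (3/4)
4. 1384.615ms @ 3 + 692.308ms (3/2)
5. 2076.923ms @ 9/2 + 692.308ms (3/2)
6. 2769.231ms @ 6 + 276.923ms (3/5)
7. 3046.154ms @ 33/5 + 276.923ms (3/5)
8. 3323.077ms @ 36/5 + 276.923ms (3/5)
9. 3600.0ms @ 39/5 + 276.923ms (3/5)
10. 3876.923ms @ 42/5 + 276.923ms (3/5)
11. 4153.846ms @ 9 + 276.923ms (3/5)
12. 4430.769ms @ 48/5 + 276.923ms (3/5)
13. 4707.692ms @ 51/5 + 276.923ms (3/5)
14. 4984.615ms @ 54/5 + 276.923ms (3/5)
15. 5261.538ms @ 57/5 + 276.923ms (3/5)

note 3 onset = 9/4b = 1038.462ms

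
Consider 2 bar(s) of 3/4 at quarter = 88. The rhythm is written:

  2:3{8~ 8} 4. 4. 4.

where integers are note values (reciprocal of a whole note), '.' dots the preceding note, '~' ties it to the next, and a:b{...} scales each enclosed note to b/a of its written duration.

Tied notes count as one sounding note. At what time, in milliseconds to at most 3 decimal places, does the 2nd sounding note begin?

note 2 onset = 3/2b = 1022.727ms

1. 0.0ms @ 0 + 1022.727ms (3/2)
2. 1022.727ms @ 3/2 + 1022.727ms (3/2)
3. 2045.455ms @ 3 + 1022.727ms (3/2)
4. 3068.182ms @ 9/2 + 1022.727ms (3/2)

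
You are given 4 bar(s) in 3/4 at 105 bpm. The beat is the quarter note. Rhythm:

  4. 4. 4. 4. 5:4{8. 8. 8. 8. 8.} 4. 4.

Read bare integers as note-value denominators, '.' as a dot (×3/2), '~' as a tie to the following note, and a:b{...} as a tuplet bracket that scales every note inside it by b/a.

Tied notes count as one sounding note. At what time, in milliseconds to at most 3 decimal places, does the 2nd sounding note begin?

1. 0.0ms @ 0 + 857.143ms (3/2)
2. 857.143ms @ 3/2 + 857.143ms (3/2)
3. 1714.286ms @ 3 + 857.143ms (3/2)
4. 2571.429ms @ 9/2 + 857.143ms (3/2)
5. 3428.571ms @ 6 + 342.857ms (3/5)
6. 3771.429ms @ 33/5 + 342.857ms (3/5)
7. 4114.286ms @ 36/5 + 342.857ms (3/5)
8. 4457.143ms @ 39/5 + 342.857ms (3/5)
9. 4800.0ms @ 42/5 + 342.857ms (3/5)
10. 5142.857ms @ 9 + 857.143ms (3/2)
11. 6000.0ms @ 21/2 + 857.143ms (3/2)

note 2 onset = 3/2b = 857.143ms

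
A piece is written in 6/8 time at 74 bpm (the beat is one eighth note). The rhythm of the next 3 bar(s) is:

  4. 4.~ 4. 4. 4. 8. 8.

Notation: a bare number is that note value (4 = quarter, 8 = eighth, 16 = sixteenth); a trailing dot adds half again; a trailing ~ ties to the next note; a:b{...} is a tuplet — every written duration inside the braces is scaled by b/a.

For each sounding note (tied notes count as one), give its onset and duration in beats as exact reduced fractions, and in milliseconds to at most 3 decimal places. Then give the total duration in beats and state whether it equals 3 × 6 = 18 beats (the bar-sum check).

1) 0.0ms=0b +2432.432ms=3b
2) 2432.432ms=3b +4864.865ms=6b
3) 7297.297ms=9b +2432.432ms=3b
4) 9729.73ms=12b +2432.432ms=3b
5) 12162.162ms=15b +1216.216ms=3/2b
6) 13378.378ms=33/2b +1216.216ms=3/2b
Σ=18b of 18 (74bpm 6/8) — PASS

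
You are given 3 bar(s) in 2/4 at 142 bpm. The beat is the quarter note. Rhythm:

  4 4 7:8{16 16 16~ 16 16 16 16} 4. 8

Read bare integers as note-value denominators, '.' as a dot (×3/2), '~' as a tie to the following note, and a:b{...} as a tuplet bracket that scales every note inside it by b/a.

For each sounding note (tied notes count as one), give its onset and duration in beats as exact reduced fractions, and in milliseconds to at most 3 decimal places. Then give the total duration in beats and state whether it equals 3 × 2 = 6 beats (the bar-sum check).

1) 0.0ms=0b +422.535ms=1b
2) 422.535ms=1b +422.535ms=1b
3) 845.07ms=2b +120.724ms=2/7b
4) 965.795ms=16/7b +120.724ms=2/7b
5) 1086.519ms=18/7b +241.449ms=4/7b
6) 1327.968ms=22/7b +120.724ms=2/7b
7) 1448.692ms=24/7b +120.724ms=2/7b
8) 1569.416ms=26/7b +120.724ms=2/7b
9) 1690.141ms=4b +633.803ms=3/2b
10) 2323.944ms=11/2b +211.268ms=1/2b
Σ=6b of 6 (142bpm 2/4) — PASS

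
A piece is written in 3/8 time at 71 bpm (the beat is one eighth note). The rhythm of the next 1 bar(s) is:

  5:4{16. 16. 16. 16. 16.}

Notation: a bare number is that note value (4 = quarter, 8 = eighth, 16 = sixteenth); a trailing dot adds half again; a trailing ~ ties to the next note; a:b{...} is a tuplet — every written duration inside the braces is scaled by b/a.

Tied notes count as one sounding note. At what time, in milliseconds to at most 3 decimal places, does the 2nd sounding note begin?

1. 0.0ms @ 0 + 507.042ms (3/5)
2. 507.042ms @ 3/5 + 507.042ms (3/5)
3. 1014.085ms @ 6/5 + 507.042ms (3/5)
4. 1521.127ms @ 9/5 + 507.042ms (3/5)
5. 2028.169ms @ 12/5 + 507.042ms (3/5)

note 2 onset = 3/5b = 507.042ms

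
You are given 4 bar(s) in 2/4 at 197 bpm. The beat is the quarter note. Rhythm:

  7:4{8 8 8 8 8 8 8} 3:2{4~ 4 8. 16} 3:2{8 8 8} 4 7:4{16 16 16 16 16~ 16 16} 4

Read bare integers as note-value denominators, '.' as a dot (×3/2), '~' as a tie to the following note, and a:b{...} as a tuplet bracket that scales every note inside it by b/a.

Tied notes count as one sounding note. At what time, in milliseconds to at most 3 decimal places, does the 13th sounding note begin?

note 13 onset = 14/3b = 1421.32ms

1. 0.0ms @ 0 + 87.02ms (2/7)
2. 87.02ms @ 2/7 + 87.02ms (2/7)
3. 174.039ms @ 4/7 + 87.02ms (2/7)
4. 261.059ms @ 6/7 + 87.02ms (2/7)
5. 348.078ms @ 8/7 + 87.02ms (2/7)
6. 435.098ms @ 10/7 + 87.02ms (2/7)
7. 522.117ms @ 12/7 + 87.02ms (2/7)
8. 609.137ms @ 2 + 406.091ms (4/3)
9. 1015.228ms @ 10/3 + 152.284ms (1/2)
10. 1167.513ms @ 23/6 + 50.761ms (1/6)
11. 1218.274ms @ 4 + 101.523ms (1/3)
12. 1319.797ms @ 13/3 + 101.523ms (1/3)
13. 1421.32ms @ 14/3 + 101.523ms (1/3)
14. 1522.843ms @ 5 + 304.569ms (1)
15. 1827.411ms @ 6 + 43.51ms (1/7)
16. 1870.921ms @ 43/7 + 43.51ms (1/7)
17. 1914.431ms @ 44/7 + 43.51ms (1/7)
18. 1957.941ms @ 45/7 + 43.51ms (1/7)
19. 2001.45ms @ 46/7 + 87.02ms (2/7)
20. 2088.47ms @ 48/7 + 43.51ms (1/7)
21. 2131.98ms @ 7 + 304.569ms (1)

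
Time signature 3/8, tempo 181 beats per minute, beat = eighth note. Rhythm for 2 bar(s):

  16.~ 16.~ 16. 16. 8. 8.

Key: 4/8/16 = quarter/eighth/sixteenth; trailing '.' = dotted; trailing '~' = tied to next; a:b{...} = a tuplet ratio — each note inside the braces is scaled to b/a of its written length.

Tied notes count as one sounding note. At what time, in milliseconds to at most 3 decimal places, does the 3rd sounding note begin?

1. 0.0ms @ 0 + 745.856ms (9/4)
2. 745.856ms @ 9/4 + 248.619ms (3/4)
3. 994.475ms @ 3 + 497.238ms (3/2)
4. 1491.713ms @ 9/2 + 497.238ms (3/2)

note 3 onset = 3b = 994.475ms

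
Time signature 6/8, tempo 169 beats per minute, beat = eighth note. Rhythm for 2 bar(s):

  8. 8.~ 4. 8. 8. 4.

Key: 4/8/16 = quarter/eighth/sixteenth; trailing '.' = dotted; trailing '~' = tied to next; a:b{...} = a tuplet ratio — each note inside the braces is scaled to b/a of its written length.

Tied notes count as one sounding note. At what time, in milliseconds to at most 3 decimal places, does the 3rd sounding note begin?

note 3 onset = 6b = 2130.178ms

1. 0.0ms @ 0 + 532.544ms (3/2)
2. 532.544ms @ 3/2 + 1597.633ms (9/2)
3. 2130.178ms @ 6 + 532.544ms (3/2)
4. 2662.722ms @ 15/2 + 532.544ms (3/2)
5. 3195.266ms @ 9 + 1065.089ms (3)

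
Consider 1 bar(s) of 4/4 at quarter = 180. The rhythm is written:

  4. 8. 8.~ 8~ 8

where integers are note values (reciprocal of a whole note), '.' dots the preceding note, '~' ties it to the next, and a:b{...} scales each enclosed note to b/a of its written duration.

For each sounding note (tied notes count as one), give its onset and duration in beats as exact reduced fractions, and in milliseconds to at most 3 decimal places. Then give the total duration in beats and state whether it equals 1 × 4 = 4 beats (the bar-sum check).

1) 0.0ms=0b +500.0ms=3/2b
2) 500.0ms=3/2b +250.0ms=3/4b
3) 750.0ms=9/4b +583.333ms=7/4b
Σ=4b of 4 (180bpm 4/4) — PASS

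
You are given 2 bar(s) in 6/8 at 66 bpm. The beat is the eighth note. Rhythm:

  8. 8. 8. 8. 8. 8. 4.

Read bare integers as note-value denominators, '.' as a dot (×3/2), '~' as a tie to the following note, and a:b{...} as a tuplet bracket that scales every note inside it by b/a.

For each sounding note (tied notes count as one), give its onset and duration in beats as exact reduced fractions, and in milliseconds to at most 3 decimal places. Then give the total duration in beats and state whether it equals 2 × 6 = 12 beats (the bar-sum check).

1) 0.0ms=0b +1363.636ms=3/2b
2) 1363.636ms=3/2b +1363.636ms=3/2b
3) 2727.273ms=3b +1363.636ms=3/2b
4) 4090.909ms=9/2b +1363.636ms=3/2b
5) 5454.545ms=6b +1363.636ms=3/2b
6) 6818.182ms=15/2b +1363.636ms=3/2b
7) 8181.818ms=9b +2727.273ms=3b
Σ=12b of 12 (66bpm 6/8) — PASS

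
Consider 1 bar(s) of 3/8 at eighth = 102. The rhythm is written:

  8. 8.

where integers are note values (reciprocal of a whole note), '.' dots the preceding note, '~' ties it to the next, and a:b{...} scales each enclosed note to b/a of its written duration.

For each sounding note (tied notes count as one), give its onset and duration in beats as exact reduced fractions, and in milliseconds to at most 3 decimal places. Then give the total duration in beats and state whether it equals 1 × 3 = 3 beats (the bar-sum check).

1) 0.0ms=0b +882.353ms=3/2b
2) 882.353ms=3/2b +882.353ms=3/2b
Σ=3b of 3 (102bpm 3/8) — PASS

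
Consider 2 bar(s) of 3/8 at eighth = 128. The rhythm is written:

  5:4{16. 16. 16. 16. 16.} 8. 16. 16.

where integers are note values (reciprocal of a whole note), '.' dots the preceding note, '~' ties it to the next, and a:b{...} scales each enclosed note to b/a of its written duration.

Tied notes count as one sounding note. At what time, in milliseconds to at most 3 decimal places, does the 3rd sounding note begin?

1. 0.0ms @ 0 + 281.25ms (3/5)
2. 281.25ms @ 3/5 + 281.25ms (3/5)
3. 562.5ms @ 6/5 + 281.25ms (3/5)
4. 843.75ms @ 9/5 + 281.25ms (3/5)
5. 1125.0ms @ 12/5 + 281.25ms (3/5)
6. 1406.25ms @ 3 + 703.125ms (3/2)
7. 2109.375ms @ 9/2 + 351.562ms (3/4)
8. 2460.938ms @ 21/4 + 351.562ms (3/4)

note 3 onset = 6/5b = 562.5ms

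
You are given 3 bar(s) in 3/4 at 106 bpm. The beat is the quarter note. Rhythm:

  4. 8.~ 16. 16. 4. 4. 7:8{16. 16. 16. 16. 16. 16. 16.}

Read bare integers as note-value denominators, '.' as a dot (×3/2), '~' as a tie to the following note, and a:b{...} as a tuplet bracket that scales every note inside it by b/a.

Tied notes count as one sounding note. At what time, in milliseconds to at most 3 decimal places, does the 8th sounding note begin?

note 8 onset = 48/7b = 3881.402ms

1. 0.0ms @ 0 + 849.057ms (3/2)
2. 849.057ms @ 3/2 + 636.792ms (9/8)
3. 1485.849ms @ 21/8 + 212.264ms (3/8)
4. 1698.113ms @ 3 + 849.057ms (3/2)
5. 2547.17ms @ 9/2 + 849.057ms (3/2)
6. 3396.226ms @ 6 + 242.588ms (3/7)
7. 3638.814ms @ 45/7 + 242.588ms (3/7)
8. 3881.402ms @ 48/7 + 242.588ms (3/7)
9. 4123.989ms @ 51/7 + 242.588ms (3/7)
10. 4366.577ms @ 54/7 + 242.588ms (3/7)
11. 4609.164ms @ 57/7 + 242.588ms (3/7)
12. 4851.752ms @ 60/7 + 242.588ms (3/7)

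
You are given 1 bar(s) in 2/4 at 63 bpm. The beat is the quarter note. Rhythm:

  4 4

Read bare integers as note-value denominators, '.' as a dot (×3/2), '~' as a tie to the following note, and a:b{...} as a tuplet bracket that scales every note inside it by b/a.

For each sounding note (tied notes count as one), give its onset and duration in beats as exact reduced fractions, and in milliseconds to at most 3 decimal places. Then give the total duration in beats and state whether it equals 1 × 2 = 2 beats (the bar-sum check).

1) 0.0ms=0b +952.381ms=1b
2) 952.381ms=1b +952.381ms=1b
Σ=2b of 2 (63bpm 2/4) — PASS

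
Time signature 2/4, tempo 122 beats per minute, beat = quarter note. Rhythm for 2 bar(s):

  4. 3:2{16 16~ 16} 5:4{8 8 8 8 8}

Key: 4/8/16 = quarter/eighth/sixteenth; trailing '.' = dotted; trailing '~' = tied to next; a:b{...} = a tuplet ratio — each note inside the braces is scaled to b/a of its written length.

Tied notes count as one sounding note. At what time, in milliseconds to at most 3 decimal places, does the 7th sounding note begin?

note 7 onset = 16/5b = 1573.77ms

1. 0.0ms @ 0 + 737.705ms (3/2)
2. 737.705ms @ 3/2 + 81.967ms (1/6)
3. 819.672ms @ 5/3 + 163.934ms (1/3)
4. 983.607ms @ 2 + 196.721ms (2/5)
5. 1180.328ms @ 12/5 + 196.721ms (2/5)
6. 1377.049ms @ 14/5 + 196.721ms (2/5)
7. 1573.77ms @ 16/5 + 196.721ms (2/5)
8. 1770.492ms @ 18/5 + 196.721ms (2/5)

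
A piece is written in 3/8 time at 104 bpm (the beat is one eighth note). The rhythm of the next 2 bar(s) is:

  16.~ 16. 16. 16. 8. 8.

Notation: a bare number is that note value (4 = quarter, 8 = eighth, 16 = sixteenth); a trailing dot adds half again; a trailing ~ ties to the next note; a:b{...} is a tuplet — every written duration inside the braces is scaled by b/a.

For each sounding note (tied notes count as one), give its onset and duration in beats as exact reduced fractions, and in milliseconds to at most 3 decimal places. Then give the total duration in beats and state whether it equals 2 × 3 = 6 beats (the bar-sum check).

1) 0.0ms=0b +865.385ms=3/2b
2) 865.385ms=3/2b +432.692ms=3/4b
3) 1298.077ms=9/4b +432.692ms=3/4b
4) 1730.769ms=3b +865.385ms=3/2b
5) 2596.154ms=9/2b +865.385ms=3/2b
Σ=6b of 6 (104bpm 3/8) — PASS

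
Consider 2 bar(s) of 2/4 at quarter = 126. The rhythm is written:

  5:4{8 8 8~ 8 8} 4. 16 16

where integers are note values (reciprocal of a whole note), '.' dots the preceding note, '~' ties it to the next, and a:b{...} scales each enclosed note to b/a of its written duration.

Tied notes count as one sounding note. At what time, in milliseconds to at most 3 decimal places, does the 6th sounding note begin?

1. 0.0ms @ 0 + 190.476ms (2/5)
2. 190.476ms @ 2/5 + 190.476ms (2/5)
3. 380.952ms @ 4/5 + 380.952ms (4/5)
4. 761.905ms @ 8/5 + 190.476ms (2/5)
5. 952.381ms @ 2 + 714.286ms (3/2)
6. 1666.667ms @ 7/2 + 119.048ms (1/4)
7. 1785.714ms @ 15/4 + 119.048ms (1/4)

note 6 onset = 7/2b = 1666.667ms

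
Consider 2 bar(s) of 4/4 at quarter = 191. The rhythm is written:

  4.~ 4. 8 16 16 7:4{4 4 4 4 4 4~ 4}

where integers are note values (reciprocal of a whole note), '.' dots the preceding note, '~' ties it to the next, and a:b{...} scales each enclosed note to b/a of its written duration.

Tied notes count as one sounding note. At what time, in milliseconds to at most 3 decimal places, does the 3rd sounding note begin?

note 3 onset = 7/2b = 1099.476ms

1. 0.0ms @ 0 + 942.408ms (3)
2. 942.408ms @ 3 + 157.068ms (1/2)
3. 1099.476ms @ 7/2 + 78.534ms (1/4)
4. 1178.01ms @ 15/4 + 78.534ms (1/4)
5. 1256.545ms @ 4 + 179.506ms (4/7)
6. 1436.051ms @ 32/7 + 179.506ms (4/7)
7. 1615.557ms @ 36/7 + 179.506ms (4/7)
8. 1795.064ms @ 40/7 + 179.506ms (4/7)
9. 1974.57ms @ 44/7 + 179.506ms (4/7)
10. 2154.076ms @ 48/7 + 359.013ms (8/7)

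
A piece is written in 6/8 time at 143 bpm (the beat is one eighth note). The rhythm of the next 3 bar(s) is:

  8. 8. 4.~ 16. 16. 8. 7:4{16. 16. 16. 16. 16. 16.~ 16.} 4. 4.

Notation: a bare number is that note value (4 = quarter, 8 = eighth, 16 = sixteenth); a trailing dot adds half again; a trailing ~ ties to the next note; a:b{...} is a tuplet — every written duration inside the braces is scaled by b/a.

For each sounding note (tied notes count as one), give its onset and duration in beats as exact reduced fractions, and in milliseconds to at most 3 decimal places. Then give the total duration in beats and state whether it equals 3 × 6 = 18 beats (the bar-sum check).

1) 0.0ms=0b +629.371ms=3/2b
2) 629.371ms=3/2b +629.371ms=3/2b
3) 1258.741ms=3b +1573.427ms=15/4b
4) 2832.168ms=27/4b +314.685ms=3/4b
5) 3146.853ms=15/2b +629.371ms=3/2b
6) 3776.224ms=9b +179.82ms=3/7b
7) 3956.044ms=66/7b +179.82ms=3/7b
8) 4135.864ms=69/7b +179.82ms=3/7b
9) 4315.684ms=72/7b +179.82ms=3/7b
10) 4495.504ms=75/7b +179.82ms=3/7b
11) 4675.325ms=78/7b +359.64ms=6/7b
12) 5034.965ms=12b +1258.741ms=3b
13) 6293.706ms=15b +1258.741ms=3b
Σ=18b of 18 (143bpm 6/8) — PASS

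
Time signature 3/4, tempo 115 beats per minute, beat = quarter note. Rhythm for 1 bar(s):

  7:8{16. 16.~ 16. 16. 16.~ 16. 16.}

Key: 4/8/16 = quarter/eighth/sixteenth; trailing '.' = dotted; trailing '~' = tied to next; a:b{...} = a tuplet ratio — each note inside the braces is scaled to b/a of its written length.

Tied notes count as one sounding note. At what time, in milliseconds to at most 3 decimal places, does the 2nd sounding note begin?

1. 0.0ms @ 0 + 223.602ms (3/7)
2. 223.602ms @ 3/7 + 447.205ms (6/7)
3. 670.807ms @ 9/7 + 223.602ms (3/7)
4. 894.41ms @ 12/7 + 447.205ms (6/7)
5. 1341.615ms @ 18/7 + 223.602ms (3/7)

note 2 onset = 3/7b = 223.602ms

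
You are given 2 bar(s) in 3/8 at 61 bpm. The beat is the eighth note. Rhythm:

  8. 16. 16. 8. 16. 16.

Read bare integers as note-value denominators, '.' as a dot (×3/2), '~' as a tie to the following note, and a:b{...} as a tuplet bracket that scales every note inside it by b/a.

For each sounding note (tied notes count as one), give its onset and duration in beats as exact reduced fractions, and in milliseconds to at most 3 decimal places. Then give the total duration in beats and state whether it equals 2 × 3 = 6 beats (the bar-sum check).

1) 0.0ms=0b +1475.41ms=3/2b
2) 1475.41ms=3/2b +737.705ms=3/4b
3) 2213.115ms=9/4b +737.705ms=3/4b
4) 2950.82ms=3b +1475.41ms=3/2b
5) 4426.23ms=9/2b +737.705ms=3/4b
6) 5163.934ms=21/4b +737.705ms=3/4b
Σ=6b of 6 (61bpm 3/8) — PASS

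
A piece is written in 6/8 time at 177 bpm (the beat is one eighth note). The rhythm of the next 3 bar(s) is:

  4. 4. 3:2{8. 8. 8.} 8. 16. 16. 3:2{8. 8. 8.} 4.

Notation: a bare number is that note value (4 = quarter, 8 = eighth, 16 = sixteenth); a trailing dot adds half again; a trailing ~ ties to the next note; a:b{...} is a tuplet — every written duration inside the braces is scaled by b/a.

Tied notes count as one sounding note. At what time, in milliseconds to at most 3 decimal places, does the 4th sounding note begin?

1. 0.0ms @ 0 + 1016.949ms (3)
2. 1016.949ms @ 3 + 1016.949ms (3)
3. 2033.898ms @ 6 + 338.983ms (1)
4. 2372.881ms @ 7 + 338.983ms (1)
5. 2711.864ms @ 8 + 338.983ms (1)
6. 3050.847ms @ 9 + 508.475ms (3/2)
7. 3559.322ms @ 21/2 + 254.237ms (3/4)
8. 3813.559ms @ 45/4 + 254.237ms (3/4)
9. 4067.797ms @ 12 + 338.983ms (1)
10. 4406.78ms @ 13 + 338.983ms (1)
11. 4745.763ms @ 14 + 338.983ms (1)
12. 5084.746ms @ 15 + 1016.949ms (3)

note 4 onset = 7b = 2372.881ms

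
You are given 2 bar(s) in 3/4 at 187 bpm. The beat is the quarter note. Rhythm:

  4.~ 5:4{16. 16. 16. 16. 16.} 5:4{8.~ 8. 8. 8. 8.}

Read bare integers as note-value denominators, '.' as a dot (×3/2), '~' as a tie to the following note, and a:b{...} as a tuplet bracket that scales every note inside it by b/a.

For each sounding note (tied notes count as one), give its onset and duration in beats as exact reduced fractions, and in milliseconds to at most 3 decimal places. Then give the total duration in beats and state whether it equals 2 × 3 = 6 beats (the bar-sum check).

1) 0.0ms=0b +577.54ms=9/5b
2) 577.54ms=9/5b +96.257ms=3/10b
3) 673.797ms=21/10b +96.257ms=3/10b
4) 770.053ms=12/5b +96.257ms=3/10b
5) 866.31ms=27/10b +96.257ms=3/10b
6) 962.567ms=3b +385.027ms=6/5b
7) 1347.594ms=21/5b +192.513ms=3/5b
8) 1540.107ms=24/5b +192.513ms=3/5b
9) 1732.62ms=27/5b +192.513ms=3/5b
Σ=6b of 6 (187bpm 3/4) — PASS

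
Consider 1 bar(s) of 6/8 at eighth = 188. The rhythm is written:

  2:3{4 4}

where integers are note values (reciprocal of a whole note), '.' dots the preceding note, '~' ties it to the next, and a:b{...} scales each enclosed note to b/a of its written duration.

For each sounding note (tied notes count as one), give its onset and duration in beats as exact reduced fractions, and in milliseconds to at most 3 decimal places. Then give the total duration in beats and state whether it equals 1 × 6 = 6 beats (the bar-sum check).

1) 0.0ms=0b +957.447ms=3b
2) 957.447ms=3b +957.447ms=3b
Σ=6b of 6 (188bpm 6/8) — PASS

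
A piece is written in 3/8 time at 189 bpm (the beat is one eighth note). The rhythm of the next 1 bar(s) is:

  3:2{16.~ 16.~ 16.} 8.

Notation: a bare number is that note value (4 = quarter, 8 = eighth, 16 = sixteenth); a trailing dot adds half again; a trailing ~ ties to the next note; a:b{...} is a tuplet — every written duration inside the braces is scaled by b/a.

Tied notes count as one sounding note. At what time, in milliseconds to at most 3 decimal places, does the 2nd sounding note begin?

note 2 onset = 3/2b = 476.19ms

1. 0.0ms @ 0 + 476.19ms (3/2)
2. 476.19ms @ 3/2 + 476.19ms (3/2)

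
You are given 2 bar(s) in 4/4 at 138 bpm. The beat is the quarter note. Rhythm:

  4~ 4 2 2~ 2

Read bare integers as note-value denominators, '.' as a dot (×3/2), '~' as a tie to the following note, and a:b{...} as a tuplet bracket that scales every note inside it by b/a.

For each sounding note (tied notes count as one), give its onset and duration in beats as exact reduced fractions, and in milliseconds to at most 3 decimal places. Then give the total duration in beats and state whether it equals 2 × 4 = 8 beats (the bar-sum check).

1) 0.0ms=0b +869.565ms=2b
2) 869.565ms=2b +869.565ms=2b
3) 1739.13ms=4b +1739.13ms=4b
Σ=8b of 8 (138bpm 4/4) — PASS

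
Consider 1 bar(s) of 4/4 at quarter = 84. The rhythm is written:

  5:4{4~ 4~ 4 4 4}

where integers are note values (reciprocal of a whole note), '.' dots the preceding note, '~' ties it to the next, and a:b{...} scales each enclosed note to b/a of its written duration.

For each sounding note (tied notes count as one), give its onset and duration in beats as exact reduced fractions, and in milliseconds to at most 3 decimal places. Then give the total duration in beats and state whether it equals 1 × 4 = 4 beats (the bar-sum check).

1) 0.0ms=0b +1714.286ms=12/5b
2) 1714.286ms=12/5b +571.429ms=4/5b
3) 2285.714ms=16/5b +571.429ms=4/5b
Σ=4b of 4 (84bpm 4/4) — PASS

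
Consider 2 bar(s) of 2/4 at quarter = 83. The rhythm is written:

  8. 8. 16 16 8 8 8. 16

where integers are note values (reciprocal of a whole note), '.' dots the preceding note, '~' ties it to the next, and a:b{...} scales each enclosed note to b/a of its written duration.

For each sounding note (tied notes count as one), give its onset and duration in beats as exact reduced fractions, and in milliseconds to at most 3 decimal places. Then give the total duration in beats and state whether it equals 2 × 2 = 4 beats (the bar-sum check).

1) 0.0ms=0b +542.169ms=3/4b
2) 542.169ms=3/4b +542.169ms=3/4b
3) 1084.337ms=3/2b +180.723ms=1/4b
4) 1265.06ms=7/4b +180.723ms=1/4b
5) 1445.783ms=2b +361.446ms=1/2b
6) 1807.229ms=5/2b +361.446ms=1/2b
7) 2168.675ms=3b +542.169ms=3/4b
8) 2710.843ms=15/4b +180.723ms=1/4b
Σ=4b of 4 (83bpm 2/4) — PASS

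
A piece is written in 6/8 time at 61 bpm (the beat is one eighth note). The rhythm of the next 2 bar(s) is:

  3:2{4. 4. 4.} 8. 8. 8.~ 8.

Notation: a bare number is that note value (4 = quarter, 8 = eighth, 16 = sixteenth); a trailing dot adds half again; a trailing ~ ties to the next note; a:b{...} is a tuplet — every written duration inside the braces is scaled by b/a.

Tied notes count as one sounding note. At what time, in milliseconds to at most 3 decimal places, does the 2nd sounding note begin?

note 2 onset = 2b = 1967.213ms

1. 0.0ms @ 0 + 1967.213ms (2)
2. 1967.213ms @ 2 + 1967.213ms (2)
3. 3934.426ms @ 4 + 1967.213ms (2)
4. 5901.639ms @ 6 + 1475.41ms (3/2)
5. 7377.049ms @ 15/2 + 1475.41ms (3/2)
6. 8852.459ms @ 9 + 2950.82ms (3)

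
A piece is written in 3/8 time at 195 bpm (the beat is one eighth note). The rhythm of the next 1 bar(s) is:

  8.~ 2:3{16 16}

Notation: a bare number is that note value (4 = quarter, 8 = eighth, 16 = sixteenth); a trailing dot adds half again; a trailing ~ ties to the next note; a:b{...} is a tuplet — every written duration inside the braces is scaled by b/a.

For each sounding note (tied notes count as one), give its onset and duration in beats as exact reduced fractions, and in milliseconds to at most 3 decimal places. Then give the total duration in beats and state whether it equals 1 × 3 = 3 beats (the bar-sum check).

1) 0.0ms=0b +692.308ms=9/4b
2) 692.308ms=9/4b +230.769ms=3/4b
Σ=3b of 3 (195bpm 3/8) — PASS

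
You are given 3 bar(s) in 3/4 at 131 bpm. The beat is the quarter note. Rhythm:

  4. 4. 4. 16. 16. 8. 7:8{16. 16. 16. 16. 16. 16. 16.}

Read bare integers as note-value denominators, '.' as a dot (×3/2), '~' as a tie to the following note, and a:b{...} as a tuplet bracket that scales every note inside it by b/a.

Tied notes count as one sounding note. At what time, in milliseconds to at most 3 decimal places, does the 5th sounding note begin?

1. 0.0ms @ 0 + 687.023ms (3/2)
2. 687.023ms @ 3/2 + 687.023ms (3/2)
3. 1374.046ms @ 3 + 687.023ms (3/2)
4. 2061.069ms @ 9/2 + 171.756ms (3/8)
5. 2232.824ms @ 39/8 + 171.756ms (3/8)
6. 2404.58ms @ 21/4 + 343.511ms (3/4)
7. 2748.092ms @ 6 + 196.292ms (3/7)
8. 2944.384ms @ 45/7 + 196.292ms (3/7)
9. 3140.676ms @ 48/7 + 196.292ms (3/7)
10. 3336.968ms @ 51/7 + 196.292ms (3/7)
11. 3533.261ms @ 54/7 + 196.292ms (3/7)
12. 3729.553ms @ 57/7 + 196.292ms (3/7)
13. 3925.845ms @ 60/7 + 196.292ms (3/7)

note 5 onset = 39/8b = 2232.824ms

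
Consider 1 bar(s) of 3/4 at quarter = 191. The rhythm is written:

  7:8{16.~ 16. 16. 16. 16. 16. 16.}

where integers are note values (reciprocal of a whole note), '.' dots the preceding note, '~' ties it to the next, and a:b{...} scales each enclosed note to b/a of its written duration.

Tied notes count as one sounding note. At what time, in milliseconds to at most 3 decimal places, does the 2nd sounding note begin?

note 2 onset = 6/7b = 269.26ms

1. 0.0ms @ 0 + 269.26ms (6/7)
2. 269.26ms @ 6/7 + 134.63ms (3/7)
3. 403.889ms @ 9/7 + 134.63ms (3/7)
4. 538.519ms @ 12/7 + 134.63ms (3/7)
5. 673.149ms @ 15/7 + 134.63ms (3/7)
6. 807.779ms @ 18/7 + 134.63ms (3/7)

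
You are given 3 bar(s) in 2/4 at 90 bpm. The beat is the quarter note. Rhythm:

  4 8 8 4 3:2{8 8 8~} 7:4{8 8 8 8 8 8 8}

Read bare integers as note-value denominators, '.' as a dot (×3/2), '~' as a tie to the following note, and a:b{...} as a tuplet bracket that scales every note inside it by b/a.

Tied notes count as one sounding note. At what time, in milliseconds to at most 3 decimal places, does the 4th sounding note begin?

note 4 onset = 2b = 1333.333ms

1. 0.0ms @ 0 + 666.667ms (1)
2. 666.667ms @ 1 + 333.333ms (1/2)
3. 1000.0ms @ 3/2 + 333.333ms (1/2)
4. 1333.333ms @ 2 + 666.667ms (1)
5. 2000.0ms @ 3 + 222.222ms (1/3)
6. 2222.222ms @ 10/3 + 222.222ms (1/3)
7. 2444.444ms @ 11/3 + 412.698ms (13/21)
8. 2857.143ms @ 30/7 + 190.476ms (2/7)
9. 3047.619ms @ 32/7 + 190.476ms (2/7)
10. 3238.095ms @ 34/7 + 190.476ms (2/7)
11. 3428.571ms @ 36/7 + 190.476ms (2/7)
12. 3619.048ms @ 38/7 + 190.476ms (2/7)
13. 3809.524ms @ 40/7 + 190.476ms (2/7)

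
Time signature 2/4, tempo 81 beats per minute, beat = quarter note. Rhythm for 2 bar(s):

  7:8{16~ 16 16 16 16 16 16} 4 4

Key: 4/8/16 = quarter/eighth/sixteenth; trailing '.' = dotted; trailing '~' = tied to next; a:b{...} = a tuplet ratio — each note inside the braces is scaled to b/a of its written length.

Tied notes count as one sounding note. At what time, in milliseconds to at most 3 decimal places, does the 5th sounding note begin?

1. 0.0ms @ 0 + 423.28ms (4/7)
2. 423.28ms @ 4/7 + 211.64ms (2/7)
3. 634.921ms @ 6/7 + 211.64ms (2/7)
4. 846.561ms @ 8/7 + 211.64ms (2/7)
5. 1058.201ms @ 10/7 + 211.64ms (2/7)
6. 1269.841ms @ 12/7 + 211.64ms (2/7)
7. 1481.481ms @ 2 + 740.741ms (1)
8. 2222.222ms @ 3 + 740.741ms (1)

note 5 onset = 10/7b = 1058.201ms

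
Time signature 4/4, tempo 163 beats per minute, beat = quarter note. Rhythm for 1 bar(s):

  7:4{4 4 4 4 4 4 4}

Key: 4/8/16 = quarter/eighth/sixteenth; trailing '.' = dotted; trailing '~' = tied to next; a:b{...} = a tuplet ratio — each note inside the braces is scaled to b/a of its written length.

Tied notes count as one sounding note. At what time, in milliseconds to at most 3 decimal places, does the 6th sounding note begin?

1. 0.0ms @ 0 + 210.342ms (4/7)
2. 210.342ms @ 4/7 + 210.342ms (4/7)
3. 420.684ms @ 8/7 + 210.342ms (4/7)
4. 631.025ms @ 12/7 + 210.342ms (4/7)
5. 841.367ms @ 16/7 + 210.342ms (4/7)
6. 1051.709ms @ 20/7 + 210.342ms (4/7)
7. 1262.051ms @ 24/7 + 210.342ms (4/7)

note 6 onset = 20/7b = 1051.709ms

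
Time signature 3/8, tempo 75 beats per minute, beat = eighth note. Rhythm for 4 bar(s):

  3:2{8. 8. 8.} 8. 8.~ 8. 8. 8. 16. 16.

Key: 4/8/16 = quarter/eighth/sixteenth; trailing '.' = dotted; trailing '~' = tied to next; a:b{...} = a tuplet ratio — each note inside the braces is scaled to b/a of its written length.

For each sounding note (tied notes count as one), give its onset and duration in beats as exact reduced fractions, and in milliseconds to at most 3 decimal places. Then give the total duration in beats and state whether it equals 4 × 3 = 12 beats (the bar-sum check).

1) 0.0ms=0b +800.0ms=1b
2) 800.0ms=1b +800.0ms=1b
3) 1600.0ms=2b +800.0ms=1b
4) 2400.0ms=3b +1200.0ms=3/2b
5) 3600.0ms=9/2b +2400.0ms=3b
6) 6000.0ms=15/2b +1200.0ms=3/2b
7) 7200.0ms=9b +1200.0ms=3/2b
8) 8400.0ms=21/2b +600.0ms=3/4b
9) 9000.0ms=45/4b +600.0ms=3/4b
Σ=12b of 12 (75bpm 3/8) — PASS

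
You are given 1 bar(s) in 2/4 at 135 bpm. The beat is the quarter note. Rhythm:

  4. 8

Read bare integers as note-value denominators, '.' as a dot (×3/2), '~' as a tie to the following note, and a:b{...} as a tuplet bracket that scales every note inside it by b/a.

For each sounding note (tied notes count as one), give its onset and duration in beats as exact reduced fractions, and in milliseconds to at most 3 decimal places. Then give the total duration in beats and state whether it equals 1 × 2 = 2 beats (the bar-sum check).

1) 0.0ms=0b +666.667ms=3/2b
2) 666.667ms=3/2b +222.222ms=1/2b
Σ=2b of 2 (135bpm 2/4) — PASS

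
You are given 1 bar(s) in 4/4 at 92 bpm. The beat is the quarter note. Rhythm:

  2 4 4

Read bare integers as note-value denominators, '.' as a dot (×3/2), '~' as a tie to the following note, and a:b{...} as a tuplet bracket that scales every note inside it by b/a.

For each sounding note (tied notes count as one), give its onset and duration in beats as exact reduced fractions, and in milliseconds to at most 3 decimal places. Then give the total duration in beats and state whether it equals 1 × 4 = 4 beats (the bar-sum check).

1) 0.0ms=0b +1304.348ms=2b
2) 1304.348ms=2b +652.174ms=1b
3) 1956.522ms=3b +652.174ms=1b
Σ=4b of 4 (92bpm 4/4) — PASS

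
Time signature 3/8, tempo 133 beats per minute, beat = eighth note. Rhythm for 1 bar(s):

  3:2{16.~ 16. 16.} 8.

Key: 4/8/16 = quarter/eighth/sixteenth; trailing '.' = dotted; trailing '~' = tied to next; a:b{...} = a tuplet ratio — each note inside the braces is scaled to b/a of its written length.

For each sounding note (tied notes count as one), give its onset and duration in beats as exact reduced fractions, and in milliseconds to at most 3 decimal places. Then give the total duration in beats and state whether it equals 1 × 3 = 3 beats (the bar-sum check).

1) 0.0ms=0b +451.128ms=1b
2) 451.128ms=1b +225.564ms=1/2b
3) 676.692ms=3/2b +676.692ms=3/2b
Σ=3b of 3 (133bpm 3/8) — PASS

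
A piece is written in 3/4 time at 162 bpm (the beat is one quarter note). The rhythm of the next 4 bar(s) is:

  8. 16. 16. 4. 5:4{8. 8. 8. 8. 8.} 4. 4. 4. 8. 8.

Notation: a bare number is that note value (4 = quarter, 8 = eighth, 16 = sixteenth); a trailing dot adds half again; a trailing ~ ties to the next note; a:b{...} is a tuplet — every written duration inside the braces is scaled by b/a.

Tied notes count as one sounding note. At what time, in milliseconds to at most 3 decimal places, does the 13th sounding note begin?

1. 0.0ms @ 0 + 277.778ms (3/4)
2. 277.778ms @ 3/4 + 138.889ms (3/8)
3. 416.667ms @ 9/8 + 138.889ms (3/8)
4. 555.556ms @ 3/2 + 555.556ms (3/2)
5. 1111.111ms @ 3 + 222.222ms (3/5)
6. 1333.333ms @ 18/5 + 222.222ms (3/5)
7. 1555.556ms @ 21/5 + 222.222ms (3/5)
8. 1777.778ms @ 24/5 + 222.222ms (3/5)
9. 2000.0ms @ 27/5 + 222.222ms (3/5)
10. 2222.222ms @ 6 + 555.556ms (3/2)
11. 2777.778ms @ 15/2 + 555.556ms (3/2)
12. 3333.333ms @ 9 + 555.556ms (3/2)
13. 3888.889ms @ 21/2 + 277.778ms (3/4)
14. 4166.667ms @ 45/4 + 277.778ms (3/4)

note 13 onset = 21/2b = 3888.889ms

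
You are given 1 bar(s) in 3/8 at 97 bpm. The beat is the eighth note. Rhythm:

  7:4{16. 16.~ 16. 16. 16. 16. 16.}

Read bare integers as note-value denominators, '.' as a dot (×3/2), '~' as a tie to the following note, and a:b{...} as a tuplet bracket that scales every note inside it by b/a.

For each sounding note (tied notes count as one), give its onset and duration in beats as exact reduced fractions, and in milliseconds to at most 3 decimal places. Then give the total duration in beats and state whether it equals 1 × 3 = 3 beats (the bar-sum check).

1) 0.0ms=0b +265.096ms=3/7b
2) 265.096ms=3/7b +530.191ms=6/7b
3) 795.287ms=9/7b +265.096ms=3/7b
4) 1060.383ms=12/7b +265.096ms=3/7b
5) 1325.479ms=15/7b +265.096ms=3/7b
6) 1590.574ms=18/7b +265.096ms=3/7b
Σ=3b of 3 (97bpm 3/8) — PASS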